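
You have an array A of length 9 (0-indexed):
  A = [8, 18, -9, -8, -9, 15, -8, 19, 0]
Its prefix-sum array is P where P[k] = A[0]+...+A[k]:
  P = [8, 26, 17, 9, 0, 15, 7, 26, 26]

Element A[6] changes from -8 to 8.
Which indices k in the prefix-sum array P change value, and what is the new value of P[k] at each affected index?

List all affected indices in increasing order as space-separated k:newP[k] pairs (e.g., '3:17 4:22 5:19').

Answer: 6:23 7:42 8:42

Derivation:
P[k] = A[0] + ... + A[k]
P[k] includes A[6] iff k >= 6
Affected indices: 6, 7, ..., 8; delta = 16
  P[6]: 7 + 16 = 23
  P[7]: 26 + 16 = 42
  P[8]: 26 + 16 = 42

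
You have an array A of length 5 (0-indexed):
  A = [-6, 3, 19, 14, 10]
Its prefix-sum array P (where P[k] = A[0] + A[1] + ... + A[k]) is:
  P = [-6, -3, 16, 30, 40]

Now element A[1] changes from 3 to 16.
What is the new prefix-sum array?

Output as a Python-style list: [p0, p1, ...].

Change: A[1] 3 -> 16, delta = 13
P[k] for k < 1: unchanged (A[1] not included)
P[k] for k >= 1: shift by delta = 13
  P[0] = -6 + 0 = -6
  P[1] = -3 + 13 = 10
  P[2] = 16 + 13 = 29
  P[3] = 30 + 13 = 43
  P[4] = 40 + 13 = 53

Answer: [-6, 10, 29, 43, 53]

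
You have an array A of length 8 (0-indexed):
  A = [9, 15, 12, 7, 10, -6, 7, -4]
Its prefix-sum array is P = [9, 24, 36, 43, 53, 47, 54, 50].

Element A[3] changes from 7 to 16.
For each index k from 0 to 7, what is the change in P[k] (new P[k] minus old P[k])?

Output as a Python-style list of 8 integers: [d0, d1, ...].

Answer: [0, 0, 0, 9, 9, 9, 9, 9]

Derivation:
Element change: A[3] 7 -> 16, delta = 9
For k < 3: P[k] unchanged, delta_P[k] = 0
For k >= 3: P[k] shifts by exactly 9
Delta array: [0, 0, 0, 9, 9, 9, 9, 9]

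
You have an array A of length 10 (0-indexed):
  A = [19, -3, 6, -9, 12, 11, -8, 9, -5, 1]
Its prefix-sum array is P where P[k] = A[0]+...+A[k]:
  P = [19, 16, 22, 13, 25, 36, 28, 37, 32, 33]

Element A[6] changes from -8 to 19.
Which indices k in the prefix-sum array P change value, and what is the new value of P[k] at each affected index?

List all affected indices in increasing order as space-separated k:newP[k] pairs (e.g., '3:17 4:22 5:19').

P[k] = A[0] + ... + A[k]
P[k] includes A[6] iff k >= 6
Affected indices: 6, 7, ..., 9; delta = 27
  P[6]: 28 + 27 = 55
  P[7]: 37 + 27 = 64
  P[8]: 32 + 27 = 59
  P[9]: 33 + 27 = 60

Answer: 6:55 7:64 8:59 9:60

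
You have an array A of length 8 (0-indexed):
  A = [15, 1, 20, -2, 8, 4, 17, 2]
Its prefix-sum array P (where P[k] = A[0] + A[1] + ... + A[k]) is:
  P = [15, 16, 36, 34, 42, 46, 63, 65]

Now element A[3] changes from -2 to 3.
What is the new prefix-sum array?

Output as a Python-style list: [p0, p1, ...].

Change: A[3] -2 -> 3, delta = 5
P[k] for k < 3: unchanged (A[3] not included)
P[k] for k >= 3: shift by delta = 5
  P[0] = 15 + 0 = 15
  P[1] = 16 + 0 = 16
  P[2] = 36 + 0 = 36
  P[3] = 34 + 5 = 39
  P[4] = 42 + 5 = 47
  P[5] = 46 + 5 = 51
  P[6] = 63 + 5 = 68
  P[7] = 65 + 5 = 70

Answer: [15, 16, 36, 39, 47, 51, 68, 70]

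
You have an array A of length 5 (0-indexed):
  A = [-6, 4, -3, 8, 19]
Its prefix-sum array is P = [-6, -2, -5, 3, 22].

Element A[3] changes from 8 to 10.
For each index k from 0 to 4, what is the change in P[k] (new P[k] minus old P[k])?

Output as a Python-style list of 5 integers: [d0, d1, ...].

Answer: [0, 0, 0, 2, 2]

Derivation:
Element change: A[3] 8 -> 10, delta = 2
For k < 3: P[k] unchanged, delta_P[k] = 0
For k >= 3: P[k] shifts by exactly 2
Delta array: [0, 0, 0, 2, 2]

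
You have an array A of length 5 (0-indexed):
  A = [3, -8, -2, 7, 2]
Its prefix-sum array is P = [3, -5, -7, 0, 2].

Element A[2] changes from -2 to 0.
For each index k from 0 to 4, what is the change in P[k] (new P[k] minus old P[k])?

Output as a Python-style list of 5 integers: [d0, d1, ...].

Element change: A[2] -2 -> 0, delta = 2
For k < 2: P[k] unchanged, delta_P[k] = 0
For k >= 2: P[k] shifts by exactly 2
Delta array: [0, 0, 2, 2, 2]

Answer: [0, 0, 2, 2, 2]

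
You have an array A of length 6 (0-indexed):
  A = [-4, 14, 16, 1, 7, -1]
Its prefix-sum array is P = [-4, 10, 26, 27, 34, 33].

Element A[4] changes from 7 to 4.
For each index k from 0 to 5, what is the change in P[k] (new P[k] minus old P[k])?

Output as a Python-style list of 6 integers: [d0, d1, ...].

Answer: [0, 0, 0, 0, -3, -3]

Derivation:
Element change: A[4] 7 -> 4, delta = -3
For k < 4: P[k] unchanged, delta_P[k] = 0
For k >= 4: P[k] shifts by exactly -3
Delta array: [0, 0, 0, 0, -3, -3]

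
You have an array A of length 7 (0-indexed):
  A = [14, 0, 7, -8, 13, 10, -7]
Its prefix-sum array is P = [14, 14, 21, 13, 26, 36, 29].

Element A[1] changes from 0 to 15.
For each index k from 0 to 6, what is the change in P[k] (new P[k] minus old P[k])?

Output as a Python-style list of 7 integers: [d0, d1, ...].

Element change: A[1] 0 -> 15, delta = 15
For k < 1: P[k] unchanged, delta_P[k] = 0
For k >= 1: P[k] shifts by exactly 15
Delta array: [0, 15, 15, 15, 15, 15, 15]

Answer: [0, 15, 15, 15, 15, 15, 15]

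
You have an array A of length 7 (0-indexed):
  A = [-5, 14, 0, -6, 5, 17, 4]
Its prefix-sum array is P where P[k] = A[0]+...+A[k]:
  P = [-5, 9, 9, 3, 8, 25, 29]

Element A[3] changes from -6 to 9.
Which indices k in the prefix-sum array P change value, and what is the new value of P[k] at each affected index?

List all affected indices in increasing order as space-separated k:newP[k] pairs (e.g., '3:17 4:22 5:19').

Answer: 3:18 4:23 5:40 6:44

Derivation:
P[k] = A[0] + ... + A[k]
P[k] includes A[3] iff k >= 3
Affected indices: 3, 4, ..., 6; delta = 15
  P[3]: 3 + 15 = 18
  P[4]: 8 + 15 = 23
  P[5]: 25 + 15 = 40
  P[6]: 29 + 15 = 44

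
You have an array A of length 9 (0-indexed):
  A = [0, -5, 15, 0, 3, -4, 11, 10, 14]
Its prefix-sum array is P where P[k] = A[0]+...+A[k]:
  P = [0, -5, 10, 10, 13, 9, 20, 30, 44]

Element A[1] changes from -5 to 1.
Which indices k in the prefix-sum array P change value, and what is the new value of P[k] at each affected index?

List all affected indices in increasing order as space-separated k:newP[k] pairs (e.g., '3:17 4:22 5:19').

Answer: 1:1 2:16 3:16 4:19 5:15 6:26 7:36 8:50

Derivation:
P[k] = A[0] + ... + A[k]
P[k] includes A[1] iff k >= 1
Affected indices: 1, 2, ..., 8; delta = 6
  P[1]: -5 + 6 = 1
  P[2]: 10 + 6 = 16
  P[3]: 10 + 6 = 16
  P[4]: 13 + 6 = 19
  P[5]: 9 + 6 = 15
  P[6]: 20 + 6 = 26
  P[7]: 30 + 6 = 36
  P[8]: 44 + 6 = 50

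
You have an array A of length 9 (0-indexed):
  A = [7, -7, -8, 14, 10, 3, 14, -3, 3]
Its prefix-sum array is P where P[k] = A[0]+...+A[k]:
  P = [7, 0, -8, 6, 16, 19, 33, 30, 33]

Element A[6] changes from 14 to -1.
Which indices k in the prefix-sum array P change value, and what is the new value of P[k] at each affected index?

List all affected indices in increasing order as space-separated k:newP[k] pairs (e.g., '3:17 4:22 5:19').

P[k] = A[0] + ... + A[k]
P[k] includes A[6] iff k >= 6
Affected indices: 6, 7, ..., 8; delta = -15
  P[6]: 33 + -15 = 18
  P[7]: 30 + -15 = 15
  P[8]: 33 + -15 = 18

Answer: 6:18 7:15 8:18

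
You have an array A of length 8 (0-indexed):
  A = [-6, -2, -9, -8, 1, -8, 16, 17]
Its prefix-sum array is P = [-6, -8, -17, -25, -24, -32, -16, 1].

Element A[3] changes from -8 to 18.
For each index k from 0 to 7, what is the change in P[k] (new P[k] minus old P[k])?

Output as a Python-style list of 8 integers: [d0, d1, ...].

Element change: A[3] -8 -> 18, delta = 26
For k < 3: P[k] unchanged, delta_P[k] = 0
For k >= 3: P[k] shifts by exactly 26
Delta array: [0, 0, 0, 26, 26, 26, 26, 26]

Answer: [0, 0, 0, 26, 26, 26, 26, 26]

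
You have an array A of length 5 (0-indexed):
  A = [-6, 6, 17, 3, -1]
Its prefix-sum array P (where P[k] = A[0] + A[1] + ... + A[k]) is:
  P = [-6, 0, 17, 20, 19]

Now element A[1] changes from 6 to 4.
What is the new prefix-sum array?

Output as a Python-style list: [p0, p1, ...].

Answer: [-6, -2, 15, 18, 17]

Derivation:
Change: A[1] 6 -> 4, delta = -2
P[k] for k < 1: unchanged (A[1] not included)
P[k] for k >= 1: shift by delta = -2
  P[0] = -6 + 0 = -6
  P[1] = 0 + -2 = -2
  P[2] = 17 + -2 = 15
  P[3] = 20 + -2 = 18
  P[4] = 19 + -2 = 17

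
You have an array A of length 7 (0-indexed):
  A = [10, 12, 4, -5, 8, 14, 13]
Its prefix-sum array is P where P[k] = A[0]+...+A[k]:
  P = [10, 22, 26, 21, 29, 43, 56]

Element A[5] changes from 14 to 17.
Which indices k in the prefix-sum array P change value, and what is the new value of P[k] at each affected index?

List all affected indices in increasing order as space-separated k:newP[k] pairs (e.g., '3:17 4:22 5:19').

P[k] = A[0] + ... + A[k]
P[k] includes A[5] iff k >= 5
Affected indices: 5, 6, ..., 6; delta = 3
  P[5]: 43 + 3 = 46
  P[6]: 56 + 3 = 59

Answer: 5:46 6:59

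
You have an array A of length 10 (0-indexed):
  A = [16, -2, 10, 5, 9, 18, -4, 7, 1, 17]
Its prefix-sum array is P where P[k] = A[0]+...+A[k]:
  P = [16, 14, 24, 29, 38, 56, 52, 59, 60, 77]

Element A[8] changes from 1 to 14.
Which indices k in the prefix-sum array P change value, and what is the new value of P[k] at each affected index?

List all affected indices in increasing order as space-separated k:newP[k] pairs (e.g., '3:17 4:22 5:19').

Answer: 8:73 9:90

Derivation:
P[k] = A[0] + ... + A[k]
P[k] includes A[8] iff k >= 8
Affected indices: 8, 9, ..., 9; delta = 13
  P[8]: 60 + 13 = 73
  P[9]: 77 + 13 = 90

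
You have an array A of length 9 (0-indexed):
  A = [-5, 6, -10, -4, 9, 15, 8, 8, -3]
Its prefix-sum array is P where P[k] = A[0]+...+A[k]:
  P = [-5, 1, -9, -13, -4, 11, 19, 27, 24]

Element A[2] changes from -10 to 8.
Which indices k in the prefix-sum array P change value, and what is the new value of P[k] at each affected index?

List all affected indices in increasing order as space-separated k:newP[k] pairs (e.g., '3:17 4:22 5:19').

P[k] = A[0] + ... + A[k]
P[k] includes A[2] iff k >= 2
Affected indices: 2, 3, ..., 8; delta = 18
  P[2]: -9 + 18 = 9
  P[3]: -13 + 18 = 5
  P[4]: -4 + 18 = 14
  P[5]: 11 + 18 = 29
  P[6]: 19 + 18 = 37
  P[7]: 27 + 18 = 45
  P[8]: 24 + 18 = 42

Answer: 2:9 3:5 4:14 5:29 6:37 7:45 8:42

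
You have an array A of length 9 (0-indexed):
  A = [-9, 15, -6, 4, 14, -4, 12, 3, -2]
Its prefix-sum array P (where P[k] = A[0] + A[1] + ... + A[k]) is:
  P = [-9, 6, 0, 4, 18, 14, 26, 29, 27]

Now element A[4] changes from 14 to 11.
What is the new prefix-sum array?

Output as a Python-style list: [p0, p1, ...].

Change: A[4] 14 -> 11, delta = -3
P[k] for k < 4: unchanged (A[4] not included)
P[k] for k >= 4: shift by delta = -3
  P[0] = -9 + 0 = -9
  P[1] = 6 + 0 = 6
  P[2] = 0 + 0 = 0
  P[3] = 4 + 0 = 4
  P[4] = 18 + -3 = 15
  P[5] = 14 + -3 = 11
  P[6] = 26 + -3 = 23
  P[7] = 29 + -3 = 26
  P[8] = 27 + -3 = 24

Answer: [-9, 6, 0, 4, 15, 11, 23, 26, 24]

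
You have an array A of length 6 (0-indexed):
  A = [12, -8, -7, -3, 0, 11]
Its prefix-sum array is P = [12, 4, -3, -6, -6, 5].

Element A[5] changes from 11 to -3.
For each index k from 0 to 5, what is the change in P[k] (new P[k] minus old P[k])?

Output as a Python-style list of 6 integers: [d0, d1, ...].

Element change: A[5] 11 -> -3, delta = -14
For k < 5: P[k] unchanged, delta_P[k] = 0
For k >= 5: P[k] shifts by exactly -14
Delta array: [0, 0, 0, 0, 0, -14]

Answer: [0, 0, 0, 0, 0, -14]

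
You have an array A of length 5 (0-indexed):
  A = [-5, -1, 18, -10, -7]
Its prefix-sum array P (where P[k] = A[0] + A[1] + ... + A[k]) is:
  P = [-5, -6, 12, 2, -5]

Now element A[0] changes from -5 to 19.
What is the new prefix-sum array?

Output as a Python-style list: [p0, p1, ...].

Answer: [19, 18, 36, 26, 19]

Derivation:
Change: A[0] -5 -> 19, delta = 24
P[k] for k < 0: unchanged (A[0] not included)
P[k] for k >= 0: shift by delta = 24
  P[0] = -5 + 24 = 19
  P[1] = -6 + 24 = 18
  P[2] = 12 + 24 = 36
  P[3] = 2 + 24 = 26
  P[4] = -5 + 24 = 19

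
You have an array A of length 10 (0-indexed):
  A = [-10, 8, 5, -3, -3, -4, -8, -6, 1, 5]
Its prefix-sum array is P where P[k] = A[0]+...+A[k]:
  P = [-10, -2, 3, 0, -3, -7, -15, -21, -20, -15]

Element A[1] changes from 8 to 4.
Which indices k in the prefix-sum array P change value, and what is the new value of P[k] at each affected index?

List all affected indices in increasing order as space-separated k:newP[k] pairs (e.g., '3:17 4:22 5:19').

P[k] = A[0] + ... + A[k]
P[k] includes A[1] iff k >= 1
Affected indices: 1, 2, ..., 9; delta = -4
  P[1]: -2 + -4 = -6
  P[2]: 3 + -4 = -1
  P[3]: 0 + -4 = -4
  P[4]: -3 + -4 = -7
  P[5]: -7 + -4 = -11
  P[6]: -15 + -4 = -19
  P[7]: -21 + -4 = -25
  P[8]: -20 + -4 = -24
  P[9]: -15 + -4 = -19

Answer: 1:-6 2:-1 3:-4 4:-7 5:-11 6:-19 7:-25 8:-24 9:-19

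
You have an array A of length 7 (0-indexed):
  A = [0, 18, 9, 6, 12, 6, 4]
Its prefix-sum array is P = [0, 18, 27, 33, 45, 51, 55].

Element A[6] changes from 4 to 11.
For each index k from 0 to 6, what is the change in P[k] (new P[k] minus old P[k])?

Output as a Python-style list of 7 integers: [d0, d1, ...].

Answer: [0, 0, 0, 0, 0, 0, 7]

Derivation:
Element change: A[6] 4 -> 11, delta = 7
For k < 6: P[k] unchanged, delta_P[k] = 0
For k >= 6: P[k] shifts by exactly 7
Delta array: [0, 0, 0, 0, 0, 0, 7]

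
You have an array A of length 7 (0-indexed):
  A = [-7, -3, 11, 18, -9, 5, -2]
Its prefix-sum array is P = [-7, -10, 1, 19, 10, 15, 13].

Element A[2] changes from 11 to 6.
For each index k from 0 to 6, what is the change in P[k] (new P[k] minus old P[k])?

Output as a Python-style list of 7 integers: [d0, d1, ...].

Element change: A[2] 11 -> 6, delta = -5
For k < 2: P[k] unchanged, delta_P[k] = 0
For k >= 2: P[k] shifts by exactly -5
Delta array: [0, 0, -5, -5, -5, -5, -5]

Answer: [0, 0, -5, -5, -5, -5, -5]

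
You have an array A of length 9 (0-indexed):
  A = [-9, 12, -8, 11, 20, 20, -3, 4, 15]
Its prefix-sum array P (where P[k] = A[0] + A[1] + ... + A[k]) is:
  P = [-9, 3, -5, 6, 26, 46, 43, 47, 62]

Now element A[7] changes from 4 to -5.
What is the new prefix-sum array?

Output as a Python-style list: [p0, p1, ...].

Change: A[7] 4 -> -5, delta = -9
P[k] for k < 7: unchanged (A[7] not included)
P[k] for k >= 7: shift by delta = -9
  P[0] = -9 + 0 = -9
  P[1] = 3 + 0 = 3
  P[2] = -5 + 0 = -5
  P[3] = 6 + 0 = 6
  P[4] = 26 + 0 = 26
  P[5] = 46 + 0 = 46
  P[6] = 43 + 0 = 43
  P[7] = 47 + -9 = 38
  P[8] = 62 + -9 = 53

Answer: [-9, 3, -5, 6, 26, 46, 43, 38, 53]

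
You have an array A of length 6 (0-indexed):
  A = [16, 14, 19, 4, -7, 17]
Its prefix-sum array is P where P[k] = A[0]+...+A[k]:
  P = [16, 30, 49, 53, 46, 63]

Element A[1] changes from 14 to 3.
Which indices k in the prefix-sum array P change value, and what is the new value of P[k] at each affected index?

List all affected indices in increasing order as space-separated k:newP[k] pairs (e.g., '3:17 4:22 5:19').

P[k] = A[0] + ... + A[k]
P[k] includes A[1] iff k >= 1
Affected indices: 1, 2, ..., 5; delta = -11
  P[1]: 30 + -11 = 19
  P[2]: 49 + -11 = 38
  P[3]: 53 + -11 = 42
  P[4]: 46 + -11 = 35
  P[5]: 63 + -11 = 52

Answer: 1:19 2:38 3:42 4:35 5:52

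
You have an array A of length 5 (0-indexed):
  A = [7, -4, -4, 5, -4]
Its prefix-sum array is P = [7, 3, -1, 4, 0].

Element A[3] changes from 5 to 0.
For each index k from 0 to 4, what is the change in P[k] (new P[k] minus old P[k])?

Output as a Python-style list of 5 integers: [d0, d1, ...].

Element change: A[3] 5 -> 0, delta = -5
For k < 3: P[k] unchanged, delta_P[k] = 0
For k >= 3: P[k] shifts by exactly -5
Delta array: [0, 0, 0, -5, -5]

Answer: [0, 0, 0, -5, -5]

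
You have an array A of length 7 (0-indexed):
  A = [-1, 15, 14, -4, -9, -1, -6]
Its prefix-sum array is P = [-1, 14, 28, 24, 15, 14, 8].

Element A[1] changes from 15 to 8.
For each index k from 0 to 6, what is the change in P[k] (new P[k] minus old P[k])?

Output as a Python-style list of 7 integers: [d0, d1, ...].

Answer: [0, -7, -7, -7, -7, -7, -7]

Derivation:
Element change: A[1] 15 -> 8, delta = -7
For k < 1: P[k] unchanged, delta_P[k] = 0
For k >= 1: P[k] shifts by exactly -7
Delta array: [0, -7, -7, -7, -7, -7, -7]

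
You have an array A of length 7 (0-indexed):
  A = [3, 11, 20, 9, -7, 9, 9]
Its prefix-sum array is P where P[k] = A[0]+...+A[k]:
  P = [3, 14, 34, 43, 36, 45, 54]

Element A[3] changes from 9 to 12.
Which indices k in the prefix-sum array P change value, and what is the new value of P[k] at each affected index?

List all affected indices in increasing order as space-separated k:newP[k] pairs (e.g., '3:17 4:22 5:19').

Answer: 3:46 4:39 5:48 6:57

Derivation:
P[k] = A[0] + ... + A[k]
P[k] includes A[3] iff k >= 3
Affected indices: 3, 4, ..., 6; delta = 3
  P[3]: 43 + 3 = 46
  P[4]: 36 + 3 = 39
  P[5]: 45 + 3 = 48
  P[6]: 54 + 3 = 57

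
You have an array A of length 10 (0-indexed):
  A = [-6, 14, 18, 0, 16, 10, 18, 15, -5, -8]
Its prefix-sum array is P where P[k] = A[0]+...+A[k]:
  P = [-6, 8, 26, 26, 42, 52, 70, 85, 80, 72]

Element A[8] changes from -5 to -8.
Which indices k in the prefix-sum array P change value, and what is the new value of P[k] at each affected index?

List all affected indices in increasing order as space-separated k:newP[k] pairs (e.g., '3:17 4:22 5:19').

P[k] = A[0] + ... + A[k]
P[k] includes A[8] iff k >= 8
Affected indices: 8, 9, ..., 9; delta = -3
  P[8]: 80 + -3 = 77
  P[9]: 72 + -3 = 69

Answer: 8:77 9:69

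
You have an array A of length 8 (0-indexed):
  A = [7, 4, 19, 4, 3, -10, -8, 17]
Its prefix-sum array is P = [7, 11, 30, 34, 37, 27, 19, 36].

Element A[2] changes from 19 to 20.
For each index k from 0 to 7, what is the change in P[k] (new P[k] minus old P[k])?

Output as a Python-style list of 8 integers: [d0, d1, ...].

Answer: [0, 0, 1, 1, 1, 1, 1, 1]

Derivation:
Element change: A[2] 19 -> 20, delta = 1
For k < 2: P[k] unchanged, delta_P[k] = 0
For k >= 2: P[k] shifts by exactly 1
Delta array: [0, 0, 1, 1, 1, 1, 1, 1]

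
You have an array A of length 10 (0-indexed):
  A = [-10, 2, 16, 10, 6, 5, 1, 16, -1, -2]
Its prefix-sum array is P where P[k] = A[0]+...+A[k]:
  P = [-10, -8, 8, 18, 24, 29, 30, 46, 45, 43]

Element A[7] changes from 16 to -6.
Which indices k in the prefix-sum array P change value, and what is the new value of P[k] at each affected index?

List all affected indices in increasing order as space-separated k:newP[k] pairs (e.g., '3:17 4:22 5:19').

P[k] = A[0] + ... + A[k]
P[k] includes A[7] iff k >= 7
Affected indices: 7, 8, ..., 9; delta = -22
  P[7]: 46 + -22 = 24
  P[8]: 45 + -22 = 23
  P[9]: 43 + -22 = 21

Answer: 7:24 8:23 9:21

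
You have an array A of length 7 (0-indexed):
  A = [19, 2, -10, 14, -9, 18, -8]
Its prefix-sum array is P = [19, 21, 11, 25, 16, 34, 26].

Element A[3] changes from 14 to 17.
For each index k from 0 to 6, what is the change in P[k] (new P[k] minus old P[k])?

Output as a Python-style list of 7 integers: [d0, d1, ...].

Element change: A[3] 14 -> 17, delta = 3
For k < 3: P[k] unchanged, delta_P[k] = 0
For k >= 3: P[k] shifts by exactly 3
Delta array: [0, 0, 0, 3, 3, 3, 3]

Answer: [0, 0, 0, 3, 3, 3, 3]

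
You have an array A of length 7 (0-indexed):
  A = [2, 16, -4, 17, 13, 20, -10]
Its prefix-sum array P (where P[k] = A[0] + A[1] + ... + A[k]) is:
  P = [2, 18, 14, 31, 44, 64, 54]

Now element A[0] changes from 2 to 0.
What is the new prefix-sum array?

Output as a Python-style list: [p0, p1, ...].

Change: A[0] 2 -> 0, delta = -2
P[k] for k < 0: unchanged (A[0] not included)
P[k] for k >= 0: shift by delta = -2
  P[0] = 2 + -2 = 0
  P[1] = 18 + -2 = 16
  P[2] = 14 + -2 = 12
  P[3] = 31 + -2 = 29
  P[4] = 44 + -2 = 42
  P[5] = 64 + -2 = 62
  P[6] = 54 + -2 = 52

Answer: [0, 16, 12, 29, 42, 62, 52]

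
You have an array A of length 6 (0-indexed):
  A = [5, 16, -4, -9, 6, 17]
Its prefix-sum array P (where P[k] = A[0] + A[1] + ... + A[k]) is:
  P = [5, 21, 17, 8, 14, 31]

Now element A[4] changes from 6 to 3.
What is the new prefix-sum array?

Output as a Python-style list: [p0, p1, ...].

Answer: [5, 21, 17, 8, 11, 28]

Derivation:
Change: A[4] 6 -> 3, delta = -3
P[k] for k < 4: unchanged (A[4] not included)
P[k] for k >= 4: shift by delta = -3
  P[0] = 5 + 0 = 5
  P[1] = 21 + 0 = 21
  P[2] = 17 + 0 = 17
  P[3] = 8 + 0 = 8
  P[4] = 14 + -3 = 11
  P[5] = 31 + -3 = 28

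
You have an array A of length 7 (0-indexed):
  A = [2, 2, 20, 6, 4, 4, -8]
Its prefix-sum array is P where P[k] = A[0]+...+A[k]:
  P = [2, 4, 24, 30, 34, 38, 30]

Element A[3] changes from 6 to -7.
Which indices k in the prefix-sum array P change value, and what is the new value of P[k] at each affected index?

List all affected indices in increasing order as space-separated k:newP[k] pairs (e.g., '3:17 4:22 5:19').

Answer: 3:17 4:21 5:25 6:17

Derivation:
P[k] = A[0] + ... + A[k]
P[k] includes A[3] iff k >= 3
Affected indices: 3, 4, ..., 6; delta = -13
  P[3]: 30 + -13 = 17
  P[4]: 34 + -13 = 21
  P[5]: 38 + -13 = 25
  P[6]: 30 + -13 = 17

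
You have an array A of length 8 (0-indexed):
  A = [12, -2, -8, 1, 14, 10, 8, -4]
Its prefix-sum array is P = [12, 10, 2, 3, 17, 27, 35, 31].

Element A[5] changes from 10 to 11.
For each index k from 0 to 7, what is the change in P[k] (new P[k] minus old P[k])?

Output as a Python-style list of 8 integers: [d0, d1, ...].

Answer: [0, 0, 0, 0, 0, 1, 1, 1]

Derivation:
Element change: A[5] 10 -> 11, delta = 1
For k < 5: P[k] unchanged, delta_P[k] = 0
For k >= 5: P[k] shifts by exactly 1
Delta array: [0, 0, 0, 0, 0, 1, 1, 1]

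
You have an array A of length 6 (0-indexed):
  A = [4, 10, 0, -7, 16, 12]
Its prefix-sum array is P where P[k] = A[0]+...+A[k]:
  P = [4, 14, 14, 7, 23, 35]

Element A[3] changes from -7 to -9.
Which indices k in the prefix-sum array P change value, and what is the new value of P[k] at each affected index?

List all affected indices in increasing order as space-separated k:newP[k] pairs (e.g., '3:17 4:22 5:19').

P[k] = A[0] + ... + A[k]
P[k] includes A[3] iff k >= 3
Affected indices: 3, 4, ..., 5; delta = -2
  P[3]: 7 + -2 = 5
  P[4]: 23 + -2 = 21
  P[5]: 35 + -2 = 33

Answer: 3:5 4:21 5:33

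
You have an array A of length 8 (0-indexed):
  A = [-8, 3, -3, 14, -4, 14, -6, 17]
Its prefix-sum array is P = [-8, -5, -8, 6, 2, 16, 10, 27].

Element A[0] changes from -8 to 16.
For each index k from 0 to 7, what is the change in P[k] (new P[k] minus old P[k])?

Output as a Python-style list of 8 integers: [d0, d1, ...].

Element change: A[0] -8 -> 16, delta = 24
For k < 0: P[k] unchanged, delta_P[k] = 0
For k >= 0: P[k] shifts by exactly 24
Delta array: [24, 24, 24, 24, 24, 24, 24, 24]

Answer: [24, 24, 24, 24, 24, 24, 24, 24]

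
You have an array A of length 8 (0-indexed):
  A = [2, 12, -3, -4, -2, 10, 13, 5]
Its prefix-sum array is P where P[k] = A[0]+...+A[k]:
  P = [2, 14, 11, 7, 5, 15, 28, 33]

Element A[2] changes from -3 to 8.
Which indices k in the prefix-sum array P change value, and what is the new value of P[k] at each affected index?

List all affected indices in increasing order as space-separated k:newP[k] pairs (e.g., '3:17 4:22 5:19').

P[k] = A[0] + ... + A[k]
P[k] includes A[2] iff k >= 2
Affected indices: 2, 3, ..., 7; delta = 11
  P[2]: 11 + 11 = 22
  P[3]: 7 + 11 = 18
  P[4]: 5 + 11 = 16
  P[5]: 15 + 11 = 26
  P[6]: 28 + 11 = 39
  P[7]: 33 + 11 = 44

Answer: 2:22 3:18 4:16 5:26 6:39 7:44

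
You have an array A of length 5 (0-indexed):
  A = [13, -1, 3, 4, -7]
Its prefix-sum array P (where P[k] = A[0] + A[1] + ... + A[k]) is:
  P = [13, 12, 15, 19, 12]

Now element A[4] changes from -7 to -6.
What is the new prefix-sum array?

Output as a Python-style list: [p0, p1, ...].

Answer: [13, 12, 15, 19, 13]

Derivation:
Change: A[4] -7 -> -6, delta = 1
P[k] for k < 4: unchanged (A[4] not included)
P[k] for k >= 4: shift by delta = 1
  P[0] = 13 + 0 = 13
  P[1] = 12 + 0 = 12
  P[2] = 15 + 0 = 15
  P[3] = 19 + 0 = 19
  P[4] = 12 + 1 = 13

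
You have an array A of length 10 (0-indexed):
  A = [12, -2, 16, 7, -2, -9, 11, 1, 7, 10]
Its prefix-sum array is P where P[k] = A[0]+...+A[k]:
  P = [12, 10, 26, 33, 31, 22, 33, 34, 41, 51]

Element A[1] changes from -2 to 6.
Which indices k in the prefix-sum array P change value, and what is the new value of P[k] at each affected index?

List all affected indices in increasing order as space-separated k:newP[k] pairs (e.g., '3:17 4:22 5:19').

Answer: 1:18 2:34 3:41 4:39 5:30 6:41 7:42 8:49 9:59

Derivation:
P[k] = A[0] + ... + A[k]
P[k] includes A[1] iff k >= 1
Affected indices: 1, 2, ..., 9; delta = 8
  P[1]: 10 + 8 = 18
  P[2]: 26 + 8 = 34
  P[3]: 33 + 8 = 41
  P[4]: 31 + 8 = 39
  P[5]: 22 + 8 = 30
  P[6]: 33 + 8 = 41
  P[7]: 34 + 8 = 42
  P[8]: 41 + 8 = 49
  P[9]: 51 + 8 = 59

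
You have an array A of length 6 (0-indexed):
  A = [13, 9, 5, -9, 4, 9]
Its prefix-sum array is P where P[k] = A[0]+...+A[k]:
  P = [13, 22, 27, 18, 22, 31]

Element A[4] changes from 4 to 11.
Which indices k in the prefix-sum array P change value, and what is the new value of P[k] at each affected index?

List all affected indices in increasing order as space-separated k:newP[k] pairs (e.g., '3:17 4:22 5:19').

Answer: 4:29 5:38

Derivation:
P[k] = A[0] + ... + A[k]
P[k] includes A[4] iff k >= 4
Affected indices: 4, 5, ..., 5; delta = 7
  P[4]: 22 + 7 = 29
  P[5]: 31 + 7 = 38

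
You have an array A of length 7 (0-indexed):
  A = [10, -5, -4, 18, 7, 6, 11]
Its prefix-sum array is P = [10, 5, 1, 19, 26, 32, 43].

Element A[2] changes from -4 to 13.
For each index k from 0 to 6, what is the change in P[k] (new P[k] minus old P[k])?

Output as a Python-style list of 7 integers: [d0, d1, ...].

Answer: [0, 0, 17, 17, 17, 17, 17]

Derivation:
Element change: A[2] -4 -> 13, delta = 17
For k < 2: P[k] unchanged, delta_P[k] = 0
For k >= 2: P[k] shifts by exactly 17
Delta array: [0, 0, 17, 17, 17, 17, 17]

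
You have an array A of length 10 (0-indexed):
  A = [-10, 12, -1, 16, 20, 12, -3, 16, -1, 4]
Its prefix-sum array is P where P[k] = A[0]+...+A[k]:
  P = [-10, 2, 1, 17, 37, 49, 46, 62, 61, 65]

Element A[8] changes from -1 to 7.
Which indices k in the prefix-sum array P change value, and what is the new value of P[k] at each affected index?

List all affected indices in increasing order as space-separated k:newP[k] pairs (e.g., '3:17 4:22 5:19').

P[k] = A[0] + ... + A[k]
P[k] includes A[8] iff k >= 8
Affected indices: 8, 9, ..., 9; delta = 8
  P[8]: 61 + 8 = 69
  P[9]: 65 + 8 = 73

Answer: 8:69 9:73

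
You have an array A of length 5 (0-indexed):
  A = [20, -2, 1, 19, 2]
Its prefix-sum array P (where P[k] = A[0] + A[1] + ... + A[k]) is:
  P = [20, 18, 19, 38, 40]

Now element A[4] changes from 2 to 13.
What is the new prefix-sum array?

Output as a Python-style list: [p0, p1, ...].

Answer: [20, 18, 19, 38, 51]

Derivation:
Change: A[4] 2 -> 13, delta = 11
P[k] for k < 4: unchanged (A[4] not included)
P[k] for k >= 4: shift by delta = 11
  P[0] = 20 + 0 = 20
  P[1] = 18 + 0 = 18
  P[2] = 19 + 0 = 19
  P[3] = 38 + 0 = 38
  P[4] = 40 + 11 = 51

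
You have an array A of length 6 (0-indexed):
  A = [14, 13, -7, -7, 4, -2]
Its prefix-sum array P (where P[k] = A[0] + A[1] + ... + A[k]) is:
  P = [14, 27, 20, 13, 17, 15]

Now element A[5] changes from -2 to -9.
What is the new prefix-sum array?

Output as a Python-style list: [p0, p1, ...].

Answer: [14, 27, 20, 13, 17, 8]

Derivation:
Change: A[5] -2 -> -9, delta = -7
P[k] for k < 5: unchanged (A[5] not included)
P[k] for k >= 5: shift by delta = -7
  P[0] = 14 + 0 = 14
  P[1] = 27 + 0 = 27
  P[2] = 20 + 0 = 20
  P[3] = 13 + 0 = 13
  P[4] = 17 + 0 = 17
  P[5] = 15 + -7 = 8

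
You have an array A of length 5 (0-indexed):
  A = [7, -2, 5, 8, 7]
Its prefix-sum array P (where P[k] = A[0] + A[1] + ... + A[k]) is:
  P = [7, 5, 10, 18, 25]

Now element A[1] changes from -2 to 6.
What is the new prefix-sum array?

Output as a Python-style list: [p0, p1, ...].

Answer: [7, 13, 18, 26, 33]

Derivation:
Change: A[1] -2 -> 6, delta = 8
P[k] for k < 1: unchanged (A[1] not included)
P[k] for k >= 1: shift by delta = 8
  P[0] = 7 + 0 = 7
  P[1] = 5 + 8 = 13
  P[2] = 10 + 8 = 18
  P[3] = 18 + 8 = 26
  P[4] = 25 + 8 = 33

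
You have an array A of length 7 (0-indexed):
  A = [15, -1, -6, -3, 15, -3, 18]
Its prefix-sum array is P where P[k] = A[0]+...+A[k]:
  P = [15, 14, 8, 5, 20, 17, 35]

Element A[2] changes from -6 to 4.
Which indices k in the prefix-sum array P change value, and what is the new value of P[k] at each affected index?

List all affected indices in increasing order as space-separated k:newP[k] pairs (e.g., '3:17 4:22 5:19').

P[k] = A[0] + ... + A[k]
P[k] includes A[2] iff k >= 2
Affected indices: 2, 3, ..., 6; delta = 10
  P[2]: 8 + 10 = 18
  P[3]: 5 + 10 = 15
  P[4]: 20 + 10 = 30
  P[5]: 17 + 10 = 27
  P[6]: 35 + 10 = 45

Answer: 2:18 3:15 4:30 5:27 6:45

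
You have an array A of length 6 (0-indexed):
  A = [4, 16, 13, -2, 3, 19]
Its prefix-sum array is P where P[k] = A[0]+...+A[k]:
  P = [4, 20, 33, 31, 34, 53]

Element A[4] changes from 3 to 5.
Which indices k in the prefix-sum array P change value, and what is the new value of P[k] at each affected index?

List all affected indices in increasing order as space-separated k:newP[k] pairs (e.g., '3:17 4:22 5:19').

P[k] = A[0] + ... + A[k]
P[k] includes A[4] iff k >= 4
Affected indices: 4, 5, ..., 5; delta = 2
  P[4]: 34 + 2 = 36
  P[5]: 53 + 2 = 55

Answer: 4:36 5:55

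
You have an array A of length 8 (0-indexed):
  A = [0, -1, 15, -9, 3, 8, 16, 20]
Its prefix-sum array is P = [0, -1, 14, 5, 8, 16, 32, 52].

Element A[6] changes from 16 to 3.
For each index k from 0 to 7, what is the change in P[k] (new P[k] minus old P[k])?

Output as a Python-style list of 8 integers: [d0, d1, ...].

Element change: A[6] 16 -> 3, delta = -13
For k < 6: P[k] unchanged, delta_P[k] = 0
For k >= 6: P[k] shifts by exactly -13
Delta array: [0, 0, 0, 0, 0, 0, -13, -13]

Answer: [0, 0, 0, 0, 0, 0, -13, -13]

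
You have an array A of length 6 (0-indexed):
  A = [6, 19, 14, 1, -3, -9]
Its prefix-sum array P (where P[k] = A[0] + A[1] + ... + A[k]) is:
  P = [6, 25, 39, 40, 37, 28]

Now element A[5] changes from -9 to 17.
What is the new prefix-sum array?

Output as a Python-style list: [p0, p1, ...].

Change: A[5] -9 -> 17, delta = 26
P[k] for k < 5: unchanged (A[5] not included)
P[k] for k >= 5: shift by delta = 26
  P[0] = 6 + 0 = 6
  P[1] = 25 + 0 = 25
  P[2] = 39 + 0 = 39
  P[3] = 40 + 0 = 40
  P[4] = 37 + 0 = 37
  P[5] = 28 + 26 = 54

Answer: [6, 25, 39, 40, 37, 54]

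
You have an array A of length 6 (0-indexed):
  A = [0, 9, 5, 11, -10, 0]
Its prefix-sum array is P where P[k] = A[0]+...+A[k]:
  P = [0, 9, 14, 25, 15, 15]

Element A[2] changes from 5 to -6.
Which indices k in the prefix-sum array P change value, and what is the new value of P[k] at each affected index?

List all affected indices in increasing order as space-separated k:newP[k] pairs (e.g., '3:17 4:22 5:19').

Answer: 2:3 3:14 4:4 5:4

Derivation:
P[k] = A[0] + ... + A[k]
P[k] includes A[2] iff k >= 2
Affected indices: 2, 3, ..., 5; delta = -11
  P[2]: 14 + -11 = 3
  P[3]: 25 + -11 = 14
  P[4]: 15 + -11 = 4
  P[5]: 15 + -11 = 4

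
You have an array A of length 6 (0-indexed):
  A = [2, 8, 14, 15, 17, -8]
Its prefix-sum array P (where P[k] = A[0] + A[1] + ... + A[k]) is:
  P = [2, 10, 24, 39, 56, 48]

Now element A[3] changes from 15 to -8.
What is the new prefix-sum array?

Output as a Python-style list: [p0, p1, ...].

Answer: [2, 10, 24, 16, 33, 25]

Derivation:
Change: A[3] 15 -> -8, delta = -23
P[k] for k < 3: unchanged (A[3] not included)
P[k] for k >= 3: shift by delta = -23
  P[0] = 2 + 0 = 2
  P[1] = 10 + 0 = 10
  P[2] = 24 + 0 = 24
  P[3] = 39 + -23 = 16
  P[4] = 56 + -23 = 33
  P[5] = 48 + -23 = 25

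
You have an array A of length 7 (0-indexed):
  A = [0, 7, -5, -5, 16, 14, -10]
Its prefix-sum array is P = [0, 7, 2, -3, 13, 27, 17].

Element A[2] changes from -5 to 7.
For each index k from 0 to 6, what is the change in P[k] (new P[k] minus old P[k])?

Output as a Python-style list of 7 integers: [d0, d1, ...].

Element change: A[2] -5 -> 7, delta = 12
For k < 2: P[k] unchanged, delta_P[k] = 0
For k >= 2: P[k] shifts by exactly 12
Delta array: [0, 0, 12, 12, 12, 12, 12]

Answer: [0, 0, 12, 12, 12, 12, 12]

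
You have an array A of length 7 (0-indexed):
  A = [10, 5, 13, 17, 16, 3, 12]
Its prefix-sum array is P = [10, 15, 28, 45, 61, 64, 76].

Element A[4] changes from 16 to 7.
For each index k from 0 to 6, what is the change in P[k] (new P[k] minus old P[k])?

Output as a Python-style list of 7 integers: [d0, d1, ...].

Element change: A[4] 16 -> 7, delta = -9
For k < 4: P[k] unchanged, delta_P[k] = 0
For k >= 4: P[k] shifts by exactly -9
Delta array: [0, 0, 0, 0, -9, -9, -9]

Answer: [0, 0, 0, 0, -9, -9, -9]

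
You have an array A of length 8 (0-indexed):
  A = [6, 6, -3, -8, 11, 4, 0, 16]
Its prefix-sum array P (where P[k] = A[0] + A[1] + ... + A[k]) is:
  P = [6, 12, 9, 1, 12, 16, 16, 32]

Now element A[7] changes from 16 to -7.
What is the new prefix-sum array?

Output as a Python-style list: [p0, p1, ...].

Answer: [6, 12, 9, 1, 12, 16, 16, 9]

Derivation:
Change: A[7] 16 -> -7, delta = -23
P[k] for k < 7: unchanged (A[7] not included)
P[k] for k >= 7: shift by delta = -23
  P[0] = 6 + 0 = 6
  P[1] = 12 + 0 = 12
  P[2] = 9 + 0 = 9
  P[3] = 1 + 0 = 1
  P[4] = 12 + 0 = 12
  P[5] = 16 + 0 = 16
  P[6] = 16 + 0 = 16
  P[7] = 32 + -23 = 9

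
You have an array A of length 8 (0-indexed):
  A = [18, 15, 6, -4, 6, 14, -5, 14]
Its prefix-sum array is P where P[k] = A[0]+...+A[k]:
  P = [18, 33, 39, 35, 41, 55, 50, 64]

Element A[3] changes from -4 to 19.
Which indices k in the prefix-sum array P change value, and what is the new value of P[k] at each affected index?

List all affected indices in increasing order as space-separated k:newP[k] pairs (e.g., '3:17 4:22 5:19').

Answer: 3:58 4:64 5:78 6:73 7:87

Derivation:
P[k] = A[0] + ... + A[k]
P[k] includes A[3] iff k >= 3
Affected indices: 3, 4, ..., 7; delta = 23
  P[3]: 35 + 23 = 58
  P[4]: 41 + 23 = 64
  P[5]: 55 + 23 = 78
  P[6]: 50 + 23 = 73
  P[7]: 64 + 23 = 87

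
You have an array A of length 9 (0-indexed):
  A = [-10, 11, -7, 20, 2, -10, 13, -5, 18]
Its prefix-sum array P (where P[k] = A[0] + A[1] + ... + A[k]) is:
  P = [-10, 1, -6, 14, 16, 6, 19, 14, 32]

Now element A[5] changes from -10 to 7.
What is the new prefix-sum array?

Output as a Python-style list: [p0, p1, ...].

Change: A[5] -10 -> 7, delta = 17
P[k] for k < 5: unchanged (A[5] not included)
P[k] for k >= 5: shift by delta = 17
  P[0] = -10 + 0 = -10
  P[1] = 1 + 0 = 1
  P[2] = -6 + 0 = -6
  P[3] = 14 + 0 = 14
  P[4] = 16 + 0 = 16
  P[5] = 6 + 17 = 23
  P[6] = 19 + 17 = 36
  P[7] = 14 + 17 = 31
  P[8] = 32 + 17 = 49

Answer: [-10, 1, -6, 14, 16, 23, 36, 31, 49]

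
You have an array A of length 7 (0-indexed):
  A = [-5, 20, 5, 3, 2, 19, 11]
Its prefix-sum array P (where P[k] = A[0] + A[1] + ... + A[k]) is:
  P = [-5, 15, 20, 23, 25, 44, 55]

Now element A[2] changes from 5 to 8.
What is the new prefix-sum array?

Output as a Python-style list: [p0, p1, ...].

Change: A[2] 5 -> 8, delta = 3
P[k] for k < 2: unchanged (A[2] not included)
P[k] for k >= 2: shift by delta = 3
  P[0] = -5 + 0 = -5
  P[1] = 15 + 0 = 15
  P[2] = 20 + 3 = 23
  P[3] = 23 + 3 = 26
  P[4] = 25 + 3 = 28
  P[5] = 44 + 3 = 47
  P[6] = 55 + 3 = 58

Answer: [-5, 15, 23, 26, 28, 47, 58]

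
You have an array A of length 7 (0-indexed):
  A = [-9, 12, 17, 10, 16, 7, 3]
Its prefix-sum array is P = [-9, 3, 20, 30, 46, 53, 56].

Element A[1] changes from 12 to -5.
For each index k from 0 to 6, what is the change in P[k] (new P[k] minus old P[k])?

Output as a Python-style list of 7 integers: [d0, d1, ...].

Element change: A[1] 12 -> -5, delta = -17
For k < 1: P[k] unchanged, delta_P[k] = 0
For k >= 1: P[k] shifts by exactly -17
Delta array: [0, -17, -17, -17, -17, -17, -17]

Answer: [0, -17, -17, -17, -17, -17, -17]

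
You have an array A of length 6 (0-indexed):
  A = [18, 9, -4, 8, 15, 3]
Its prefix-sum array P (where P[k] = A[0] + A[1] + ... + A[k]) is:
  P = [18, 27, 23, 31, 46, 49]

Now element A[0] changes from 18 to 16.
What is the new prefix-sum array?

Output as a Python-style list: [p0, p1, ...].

Answer: [16, 25, 21, 29, 44, 47]

Derivation:
Change: A[0] 18 -> 16, delta = -2
P[k] for k < 0: unchanged (A[0] not included)
P[k] for k >= 0: shift by delta = -2
  P[0] = 18 + -2 = 16
  P[1] = 27 + -2 = 25
  P[2] = 23 + -2 = 21
  P[3] = 31 + -2 = 29
  P[4] = 46 + -2 = 44
  P[5] = 49 + -2 = 47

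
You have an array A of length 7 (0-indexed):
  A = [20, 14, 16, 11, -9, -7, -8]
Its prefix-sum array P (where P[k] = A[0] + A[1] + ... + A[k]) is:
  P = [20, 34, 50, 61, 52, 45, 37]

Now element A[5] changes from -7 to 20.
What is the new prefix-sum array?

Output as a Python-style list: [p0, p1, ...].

Answer: [20, 34, 50, 61, 52, 72, 64]

Derivation:
Change: A[5] -7 -> 20, delta = 27
P[k] for k < 5: unchanged (A[5] not included)
P[k] for k >= 5: shift by delta = 27
  P[0] = 20 + 0 = 20
  P[1] = 34 + 0 = 34
  P[2] = 50 + 0 = 50
  P[3] = 61 + 0 = 61
  P[4] = 52 + 0 = 52
  P[5] = 45 + 27 = 72
  P[6] = 37 + 27 = 64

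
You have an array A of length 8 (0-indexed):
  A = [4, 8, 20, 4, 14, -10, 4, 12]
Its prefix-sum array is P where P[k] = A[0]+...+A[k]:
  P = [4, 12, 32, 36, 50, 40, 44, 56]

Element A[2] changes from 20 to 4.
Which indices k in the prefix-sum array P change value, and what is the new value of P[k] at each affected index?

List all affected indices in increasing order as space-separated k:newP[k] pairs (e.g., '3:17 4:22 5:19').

P[k] = A[0] + ... + A[k]
P[k] includes A[2] iff k >= 2
Affected indices: 2, 3, ..., 7; delta = -16
  P[2]: 32 + -16 = 16
  P[3]: 36 + -16 = 20
  P[4]: 50 + -16 = 34
  P[5]: 40 + -16 = 24
  P[6]: 44 + -16 = 28
  P[7]: 56 + -16 = 40

Answer: 2:16 3:20 4:34 5:24 6:28 7:40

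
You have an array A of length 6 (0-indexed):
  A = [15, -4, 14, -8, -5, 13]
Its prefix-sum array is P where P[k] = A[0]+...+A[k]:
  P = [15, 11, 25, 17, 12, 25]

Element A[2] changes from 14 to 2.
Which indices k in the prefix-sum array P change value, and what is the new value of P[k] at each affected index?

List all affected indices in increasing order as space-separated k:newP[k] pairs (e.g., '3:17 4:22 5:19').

P[k] = A[0] + ... + A[k]
P[k] includes A[2] iff k >= 2
Affected indices: 2, 3, ..., 5; delta = -12
  P[2]: 25 + -12 = 13
  P[3]: 17 + -12 = 5
  P[4]: 12 + -12 = 0
  P[5]: 25 + -12 = 13

Answer: 2:13 3:5 4:0 5:13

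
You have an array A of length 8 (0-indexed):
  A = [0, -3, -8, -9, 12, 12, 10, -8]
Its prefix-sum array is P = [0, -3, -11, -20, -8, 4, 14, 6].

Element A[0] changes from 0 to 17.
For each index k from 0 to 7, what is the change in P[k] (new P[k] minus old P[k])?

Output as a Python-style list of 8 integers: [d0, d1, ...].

Answer: [17, 17, 17, 17, 17, 17, 17, 17]

Derivation:
Element change: A[0] 0 -> 17, delta = 17
For k < 0: P[k] unchanged, delta_P[k] = 0
For k >= 0: P[k] shifts by exactly 17
Delta array: [17, 17, 17, 17, 17, 17, 17, 17]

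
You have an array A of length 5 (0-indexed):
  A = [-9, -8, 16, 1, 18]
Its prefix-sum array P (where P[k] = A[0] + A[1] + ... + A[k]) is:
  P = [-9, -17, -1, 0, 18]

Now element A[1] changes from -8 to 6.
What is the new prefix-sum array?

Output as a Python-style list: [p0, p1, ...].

Answer: [-9, -3, 13, 14, 32]

Derivation:
Change: A[1] -8 -> 6, delta = 14
P[k] for k < 1: unchanged (A[1] not included)
P[k] for k >= 1: shift by delta = 14
  P[0] = -9 + 0 = -9
  P[1] = -17 + 14 = -3
  P[2] = -1 + 14 = 13
  P[3] = 0 + 14 = 14
  P[4] = 18 + 14 = 32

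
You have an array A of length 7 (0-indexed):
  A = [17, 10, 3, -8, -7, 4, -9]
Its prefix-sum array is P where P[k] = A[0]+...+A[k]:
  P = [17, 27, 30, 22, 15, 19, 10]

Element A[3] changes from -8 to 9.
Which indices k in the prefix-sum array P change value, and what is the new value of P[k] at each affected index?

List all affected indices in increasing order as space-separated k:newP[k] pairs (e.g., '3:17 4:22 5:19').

Answer: 3:39 4:32 5:36 6:27

Derivation:
P[k] = A[0] + ... + A[k]
P[k] includes A[3] iff k >= 3
Affected indices: 3, 4, ..., 6; delta = 17
  P[3]: 22 + 17 = 39
  P[4]: 15 + 17 = 32
  P[5]: 19 + 17 = 36
  P[6]: 10 + 17 = 27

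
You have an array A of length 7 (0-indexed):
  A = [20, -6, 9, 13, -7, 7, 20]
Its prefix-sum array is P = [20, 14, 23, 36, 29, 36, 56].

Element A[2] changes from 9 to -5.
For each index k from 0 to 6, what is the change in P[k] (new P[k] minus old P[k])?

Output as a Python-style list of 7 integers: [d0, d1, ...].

Answer: [0, 0, -14, -14, -14, -14, -14]

Derivation:
Element change: A[2] 9 -> -5, delta = -14
For k < 2: P[k] unchanged, delta_P[k] = 0
For k >= 2: P[k] shifts by exactly -14
Delta array: [0, 0, -14, -14, -14, -14, -14]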